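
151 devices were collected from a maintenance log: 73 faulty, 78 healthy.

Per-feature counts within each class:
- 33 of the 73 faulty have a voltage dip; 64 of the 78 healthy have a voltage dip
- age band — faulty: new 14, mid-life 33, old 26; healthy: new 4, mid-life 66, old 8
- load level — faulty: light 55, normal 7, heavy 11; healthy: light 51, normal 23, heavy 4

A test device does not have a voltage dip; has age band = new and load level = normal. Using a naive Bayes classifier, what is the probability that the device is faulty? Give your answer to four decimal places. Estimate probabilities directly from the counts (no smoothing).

faulty: (73/151) × (40/73) × (14/73) × (7/73) ≈ 0.00487151
healthy: (78/151) × (14/78) × (4/78) × (23/78) ≈ 0.00140201
P(faulty | x) = 0.00487151 / 0.00627352 ≈ 0.7765

0.7765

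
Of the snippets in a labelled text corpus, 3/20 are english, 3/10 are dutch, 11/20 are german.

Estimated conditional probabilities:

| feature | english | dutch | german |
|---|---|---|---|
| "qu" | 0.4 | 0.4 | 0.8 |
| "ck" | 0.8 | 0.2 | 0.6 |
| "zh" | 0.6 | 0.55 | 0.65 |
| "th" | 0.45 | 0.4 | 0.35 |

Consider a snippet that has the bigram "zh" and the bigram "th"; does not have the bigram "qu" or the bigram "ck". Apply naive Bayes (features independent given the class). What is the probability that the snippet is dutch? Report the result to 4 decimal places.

0.6806

english: 0.15 × (1−0.4) × (1−0.8) × 0.6 × 0.45 = 0.00486
dutch: 0.3 × (1−0.4) × (1−0.2) × 0.55 × 0.4 = 0.03168
german: 0.55 × (1−0.8) × (1−0.6) × 0.65 × 0.35 = 0.01001
P(dutch | x) = 0.03168 / 0.04655 ≈ 0.6806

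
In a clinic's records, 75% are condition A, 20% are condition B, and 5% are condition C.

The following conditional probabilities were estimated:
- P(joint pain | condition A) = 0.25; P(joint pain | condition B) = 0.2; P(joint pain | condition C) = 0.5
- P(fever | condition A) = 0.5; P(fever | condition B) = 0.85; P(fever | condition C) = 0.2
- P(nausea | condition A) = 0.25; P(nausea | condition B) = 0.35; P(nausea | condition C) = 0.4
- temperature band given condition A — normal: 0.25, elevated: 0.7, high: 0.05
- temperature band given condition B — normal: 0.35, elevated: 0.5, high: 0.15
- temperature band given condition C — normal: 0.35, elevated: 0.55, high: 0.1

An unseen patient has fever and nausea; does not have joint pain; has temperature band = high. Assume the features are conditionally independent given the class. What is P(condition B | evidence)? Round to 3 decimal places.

0.658

condition A: 0.75 × (1−0.25) × 0.5 × 0.25 × 0.05 = 0.003515625
condition B: 0.2 × (1−0.2) × 0.85 × 0.35 × 0.15 = 0.00714
condition C: 0.05 × (1−0.5) × 0.2 × 0.4 × 0.1 = 0.0002
P(condition B | x) = 0.00714 / 0.010855625 ≈ 0.658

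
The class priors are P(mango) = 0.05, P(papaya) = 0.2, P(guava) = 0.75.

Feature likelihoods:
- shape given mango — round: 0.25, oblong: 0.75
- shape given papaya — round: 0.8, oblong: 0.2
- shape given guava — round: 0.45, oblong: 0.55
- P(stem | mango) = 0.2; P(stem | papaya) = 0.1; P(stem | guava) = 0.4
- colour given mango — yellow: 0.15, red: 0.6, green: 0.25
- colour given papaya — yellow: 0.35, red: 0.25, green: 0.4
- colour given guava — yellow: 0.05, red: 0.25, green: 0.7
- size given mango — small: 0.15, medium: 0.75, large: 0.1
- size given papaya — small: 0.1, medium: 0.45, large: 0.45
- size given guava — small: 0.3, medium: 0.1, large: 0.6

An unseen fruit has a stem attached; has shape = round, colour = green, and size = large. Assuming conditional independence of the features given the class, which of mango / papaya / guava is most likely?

guava

mango: 0.05 × 0.25 × 0.2 × 0.25 × 0.1 = 0.0000625
papaya: 0.2 × 0.8 × 0.1 × 0.4 × 0.45 = 0.00288
guava: 0.75 × 0.45 × 0.4 × 0.7 × 0.6 = 0.0567
Highest score → guava.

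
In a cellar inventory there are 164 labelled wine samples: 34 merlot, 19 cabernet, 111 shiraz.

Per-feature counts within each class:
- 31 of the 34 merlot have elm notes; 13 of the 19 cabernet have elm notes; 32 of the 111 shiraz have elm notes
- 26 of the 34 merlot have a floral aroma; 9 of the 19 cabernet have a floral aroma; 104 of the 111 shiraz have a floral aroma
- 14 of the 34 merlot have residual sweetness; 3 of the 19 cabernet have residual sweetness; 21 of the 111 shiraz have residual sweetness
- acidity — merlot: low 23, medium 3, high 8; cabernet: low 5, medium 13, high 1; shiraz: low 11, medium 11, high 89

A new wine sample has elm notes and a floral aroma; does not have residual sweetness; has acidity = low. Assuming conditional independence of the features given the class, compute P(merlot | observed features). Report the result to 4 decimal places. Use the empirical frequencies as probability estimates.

0.7143

merlot: (34/164) × (31/34) × (26/34) × (20/34) × (23/34) ≈ 0.0575191
cabernet: (19/164) × (13/19) × (9/19) × (16/19) × (5/19) ≈ 0.00832092
shiraz: (111/164) × (32/111) × (104/111) × (90/111) × (11/111) ≈ 0.0146895
P(merlot | x) = 0.0575191 / 0.08052952 ≈ 0.7143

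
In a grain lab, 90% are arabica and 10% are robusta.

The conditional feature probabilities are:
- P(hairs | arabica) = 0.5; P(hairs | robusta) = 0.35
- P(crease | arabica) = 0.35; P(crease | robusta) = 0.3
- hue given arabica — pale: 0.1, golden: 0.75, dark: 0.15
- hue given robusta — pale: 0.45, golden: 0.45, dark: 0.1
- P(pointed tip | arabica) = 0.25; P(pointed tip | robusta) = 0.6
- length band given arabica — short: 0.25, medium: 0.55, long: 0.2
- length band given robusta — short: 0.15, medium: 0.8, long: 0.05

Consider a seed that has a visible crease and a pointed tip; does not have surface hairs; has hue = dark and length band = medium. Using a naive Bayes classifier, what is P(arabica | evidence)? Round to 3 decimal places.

arabica: 0.9 × (1−0.5) × 0.35 × 0.15 × 0.25 × 0.55 = 0.0032484375
robusta: 0.1 × (1−0.35) × 0.3 × 0.1 × 0.6 × 0.8 = 0.000936
P(arabica | x) = 0.0032484375 / 0.0041844375 ≈ 0.776

0.776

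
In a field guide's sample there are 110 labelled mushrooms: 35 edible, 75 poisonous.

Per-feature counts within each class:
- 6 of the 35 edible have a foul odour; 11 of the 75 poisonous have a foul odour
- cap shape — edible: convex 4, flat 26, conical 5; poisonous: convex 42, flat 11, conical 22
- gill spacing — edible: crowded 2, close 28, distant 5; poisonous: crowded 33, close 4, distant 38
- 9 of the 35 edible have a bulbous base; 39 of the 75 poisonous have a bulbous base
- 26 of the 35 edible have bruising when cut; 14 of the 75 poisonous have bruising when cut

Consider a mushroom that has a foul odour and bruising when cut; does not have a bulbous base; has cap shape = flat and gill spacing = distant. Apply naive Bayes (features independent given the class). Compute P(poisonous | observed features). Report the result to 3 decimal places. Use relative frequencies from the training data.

edible: (35/110) × (6/35) × (26/35) × (5/35) × (26/35) × (26/35) ≈ 0.00319431
poisonous: (75/110) × (11/75) × (11/75) × (38/75) × (36/75) × (14/75) ≈ 0.000665828
P(poisonous | x) = 0.000665828 / 0.003860138 ≈ 0.172

0.172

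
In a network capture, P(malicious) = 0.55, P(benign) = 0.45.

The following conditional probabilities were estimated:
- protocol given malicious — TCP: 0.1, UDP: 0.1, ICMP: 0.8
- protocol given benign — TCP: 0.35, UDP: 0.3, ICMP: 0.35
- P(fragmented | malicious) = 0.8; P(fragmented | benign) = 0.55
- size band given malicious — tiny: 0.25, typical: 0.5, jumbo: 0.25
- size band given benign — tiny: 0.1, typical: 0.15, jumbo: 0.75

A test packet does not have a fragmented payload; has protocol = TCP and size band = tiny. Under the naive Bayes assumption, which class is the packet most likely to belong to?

malicious: 0.55 × 0.1 × (1−0.8) × 0.25 = 0.00275
benign: 0.45 × 0.35 × (1−0.55) × 0.1 = 0.0070875
Highest score → benign.

benign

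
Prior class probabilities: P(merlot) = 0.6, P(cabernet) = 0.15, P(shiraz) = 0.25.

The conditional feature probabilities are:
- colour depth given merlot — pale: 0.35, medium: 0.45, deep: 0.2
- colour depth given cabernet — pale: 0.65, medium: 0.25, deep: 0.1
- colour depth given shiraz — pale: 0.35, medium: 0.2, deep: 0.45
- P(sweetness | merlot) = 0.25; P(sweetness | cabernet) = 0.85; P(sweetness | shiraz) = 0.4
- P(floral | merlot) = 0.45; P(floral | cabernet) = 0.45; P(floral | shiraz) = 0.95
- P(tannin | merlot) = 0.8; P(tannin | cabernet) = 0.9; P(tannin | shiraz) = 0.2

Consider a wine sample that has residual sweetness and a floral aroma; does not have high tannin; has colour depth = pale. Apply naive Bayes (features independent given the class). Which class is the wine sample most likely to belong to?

merlot: 0.6 × 0.35 × 0.25 × 0.45 × (1−0.8) = 0.004725
cabernet: 0.15 × 0.65 × 0.85 × 0.45 × (1−0.9) = 0.003729375
shiraz: 0.25 × 0.35 × 0.4 × 0.95 × (1−0.2) = 0.0266
Highest score → shiraz.

shiraz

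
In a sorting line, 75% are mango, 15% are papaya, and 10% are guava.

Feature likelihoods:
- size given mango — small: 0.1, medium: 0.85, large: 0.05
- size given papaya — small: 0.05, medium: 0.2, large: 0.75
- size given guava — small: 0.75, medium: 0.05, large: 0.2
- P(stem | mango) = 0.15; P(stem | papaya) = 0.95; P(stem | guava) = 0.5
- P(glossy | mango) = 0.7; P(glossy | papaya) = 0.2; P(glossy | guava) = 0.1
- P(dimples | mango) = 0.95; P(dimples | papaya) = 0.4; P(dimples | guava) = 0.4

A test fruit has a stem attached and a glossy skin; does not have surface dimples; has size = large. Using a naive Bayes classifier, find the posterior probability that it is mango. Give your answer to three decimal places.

0.014

mango: 0.75 × 0.05 × 0.15 × 0.7 × (1−0.95) = 0.000196875
papaya: 0.15 × 0.75 × 0.95 × 0.2 × (1−0.4) = 0.012825
guava: 0.1 × 0.2 × 0.5 × 0.1 × (1−0.4) = 0.0006
P(mango | x) = 0.000196875 / 0.013621875 ≈ 0.014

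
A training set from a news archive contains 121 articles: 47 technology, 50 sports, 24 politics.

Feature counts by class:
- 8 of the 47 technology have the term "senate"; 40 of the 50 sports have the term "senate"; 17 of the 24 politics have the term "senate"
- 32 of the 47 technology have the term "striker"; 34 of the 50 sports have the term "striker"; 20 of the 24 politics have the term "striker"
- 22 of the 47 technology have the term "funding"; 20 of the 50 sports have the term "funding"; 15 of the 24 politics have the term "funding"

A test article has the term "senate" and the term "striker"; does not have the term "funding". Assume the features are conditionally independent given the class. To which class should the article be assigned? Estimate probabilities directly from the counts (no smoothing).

sports

technology: (47/121) × (8/47) × (32/47) × (25/47) ≈ 0.0239441
sports: (50/121) × (40/50) × (34/50) × (30/50) ≈ 0.134876
politics: (24/121) × (17/24) × (20/24) × (9/24) ≈ 0.043905
Highest score → sports.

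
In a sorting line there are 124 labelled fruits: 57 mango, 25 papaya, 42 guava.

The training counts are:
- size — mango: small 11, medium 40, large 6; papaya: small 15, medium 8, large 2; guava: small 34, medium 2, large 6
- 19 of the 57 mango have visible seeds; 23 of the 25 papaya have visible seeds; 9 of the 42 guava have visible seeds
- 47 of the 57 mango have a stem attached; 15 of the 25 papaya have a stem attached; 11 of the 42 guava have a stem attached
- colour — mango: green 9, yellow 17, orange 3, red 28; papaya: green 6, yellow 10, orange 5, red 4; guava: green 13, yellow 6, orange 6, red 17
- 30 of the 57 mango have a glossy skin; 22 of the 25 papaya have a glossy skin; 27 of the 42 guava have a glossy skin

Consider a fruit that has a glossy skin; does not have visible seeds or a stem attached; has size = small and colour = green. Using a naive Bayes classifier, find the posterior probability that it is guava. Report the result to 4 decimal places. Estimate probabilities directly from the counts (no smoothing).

mango: (57/124) × (11/57) × (38/57) × (10/57) × (9/57) × (30/57) ≈ 0.000862222
papaya: (25/124) × (15/25) × (2/25) × (10/25) × (6/25) × (22/25) ≈ 0.000817548
guava: (42/124) × (34/42) × (33/42) × (31/42) × (13/42) × (27/42) ≈ 0.0316405
P(guava | x) = 0.0316405 / 0.03332027 ≈ 0.9496

0.9496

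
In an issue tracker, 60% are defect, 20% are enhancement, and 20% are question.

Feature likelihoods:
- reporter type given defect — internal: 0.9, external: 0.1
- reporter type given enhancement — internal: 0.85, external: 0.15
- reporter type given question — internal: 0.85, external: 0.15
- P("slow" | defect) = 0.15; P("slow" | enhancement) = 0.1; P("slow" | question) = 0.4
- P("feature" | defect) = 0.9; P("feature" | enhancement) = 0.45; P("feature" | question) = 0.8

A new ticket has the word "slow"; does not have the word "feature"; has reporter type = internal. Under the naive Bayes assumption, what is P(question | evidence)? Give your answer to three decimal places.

defect: 0.6 × 0.9 × 0.15 × (1−0.9) = 0.0081
enhancement: 0.2 × 0.85 × 0.1 × (1−0.45) = 0.00935
question: 0.2 × 0.85 × 0.4 × (1−0.8) = 0.0136
P(question | x) = 0.0136 / 0.03105 ≈ 0.438

0.438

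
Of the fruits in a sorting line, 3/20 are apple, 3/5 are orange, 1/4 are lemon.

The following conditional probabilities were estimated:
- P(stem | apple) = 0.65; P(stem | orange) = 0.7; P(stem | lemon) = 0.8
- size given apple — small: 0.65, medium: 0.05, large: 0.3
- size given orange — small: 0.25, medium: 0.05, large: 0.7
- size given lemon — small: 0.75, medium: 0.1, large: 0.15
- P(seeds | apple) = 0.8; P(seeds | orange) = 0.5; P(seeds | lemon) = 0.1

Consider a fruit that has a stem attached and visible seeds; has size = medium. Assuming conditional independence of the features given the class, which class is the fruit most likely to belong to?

orange

apple: 0.15 × 0.65 × 0.05 × 0.8 = 0.0039
orange: 0.6 × 0.7 × 0.05 × 0.5 = 0.0105
lemon: 0.25 × 0.8 × 0.1 × 0.1 = 0.002
Highest score → orange.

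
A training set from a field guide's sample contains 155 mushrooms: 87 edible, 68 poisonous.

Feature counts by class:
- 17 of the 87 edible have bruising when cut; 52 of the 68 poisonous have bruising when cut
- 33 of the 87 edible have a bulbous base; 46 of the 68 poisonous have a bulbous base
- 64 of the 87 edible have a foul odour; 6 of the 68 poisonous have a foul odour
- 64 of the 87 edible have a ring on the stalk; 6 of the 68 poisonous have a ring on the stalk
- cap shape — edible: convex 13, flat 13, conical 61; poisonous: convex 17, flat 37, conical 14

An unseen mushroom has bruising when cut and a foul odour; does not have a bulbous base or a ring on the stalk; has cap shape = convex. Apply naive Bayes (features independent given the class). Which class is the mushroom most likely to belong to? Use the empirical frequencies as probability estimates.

poisonous

edible: (87/155) × (17/87) × (54/87) × (64/87) × (23/87) × (13/87) ≈ 0.00197827
poisonous: (68/155) × (52/68) × (22/68) × (6/68) × (62/68) × (17/68) ≈ 0.00218298
Highest score → poisonous.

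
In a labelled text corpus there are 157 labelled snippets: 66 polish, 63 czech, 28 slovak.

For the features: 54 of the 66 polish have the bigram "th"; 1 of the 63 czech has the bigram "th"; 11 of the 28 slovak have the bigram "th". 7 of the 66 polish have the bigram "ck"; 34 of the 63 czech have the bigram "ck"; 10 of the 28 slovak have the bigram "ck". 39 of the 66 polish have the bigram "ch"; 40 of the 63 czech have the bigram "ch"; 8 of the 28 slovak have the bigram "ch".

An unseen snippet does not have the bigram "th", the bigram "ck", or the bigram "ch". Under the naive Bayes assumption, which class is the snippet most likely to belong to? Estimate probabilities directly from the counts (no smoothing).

polish: (66/157) × (12/66) × (59/66) × (27/66) ≈ 0.0279518
czech: (63/157) × (62/63) × (29/63) × (23/63) ≈ 0.0663646
slovak: (28/157) × (17/28) × (18/28) × (20/28) ≈ 0.0497205
Highest score → czech.

czech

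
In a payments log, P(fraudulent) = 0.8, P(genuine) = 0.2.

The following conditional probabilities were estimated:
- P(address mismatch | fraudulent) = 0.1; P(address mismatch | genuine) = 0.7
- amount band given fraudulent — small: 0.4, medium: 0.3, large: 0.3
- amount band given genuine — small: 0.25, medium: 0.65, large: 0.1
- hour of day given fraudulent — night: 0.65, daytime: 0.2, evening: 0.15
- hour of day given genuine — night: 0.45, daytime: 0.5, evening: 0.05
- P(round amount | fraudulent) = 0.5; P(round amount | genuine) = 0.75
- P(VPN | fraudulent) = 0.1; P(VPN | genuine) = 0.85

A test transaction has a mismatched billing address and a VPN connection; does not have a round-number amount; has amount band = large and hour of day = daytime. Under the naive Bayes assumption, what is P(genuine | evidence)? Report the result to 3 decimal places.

fraudulent: 0.8 × 0.1 × 0.3 × 0.2 × (1−0.5) × 0.1 = 0.00024
genuine: 0.2 × 0.7 × 0.1 × 0.5 × (1−0.75) × 0.85 = 0.0014875
P(genuine | x) = 0.0014875 / 0.0017275 ≈ 0.861

0.861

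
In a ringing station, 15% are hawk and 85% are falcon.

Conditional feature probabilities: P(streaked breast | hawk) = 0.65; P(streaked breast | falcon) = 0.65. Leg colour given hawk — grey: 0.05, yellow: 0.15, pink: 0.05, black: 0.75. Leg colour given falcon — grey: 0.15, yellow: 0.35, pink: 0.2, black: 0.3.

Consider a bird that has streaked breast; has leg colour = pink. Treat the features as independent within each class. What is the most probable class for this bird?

falcon

hawk: 0.15 × 0.65 × 0.05 = 0.004875
falcon: 0.85 × 0.65 × 0.2 = 0.1105
Highest score → falcon.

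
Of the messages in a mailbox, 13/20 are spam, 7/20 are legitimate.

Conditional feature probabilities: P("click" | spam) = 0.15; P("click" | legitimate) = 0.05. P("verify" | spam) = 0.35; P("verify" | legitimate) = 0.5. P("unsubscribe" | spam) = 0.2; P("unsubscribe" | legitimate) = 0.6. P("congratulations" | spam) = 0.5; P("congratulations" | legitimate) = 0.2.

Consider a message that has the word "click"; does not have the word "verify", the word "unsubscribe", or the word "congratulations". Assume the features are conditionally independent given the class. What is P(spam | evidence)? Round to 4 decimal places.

0.9005

spam: 0.65 × 0.15 × (1−0.35) × (1−0.2) × (1−0.5) = 0.02535
legitimate: 0.35 × 0.05 × (1−0.5) × (1−0.6) × (1−0.2) = 0.0028
P(spam | x) = 0.02535 / 0.02815 ≈ 0.9005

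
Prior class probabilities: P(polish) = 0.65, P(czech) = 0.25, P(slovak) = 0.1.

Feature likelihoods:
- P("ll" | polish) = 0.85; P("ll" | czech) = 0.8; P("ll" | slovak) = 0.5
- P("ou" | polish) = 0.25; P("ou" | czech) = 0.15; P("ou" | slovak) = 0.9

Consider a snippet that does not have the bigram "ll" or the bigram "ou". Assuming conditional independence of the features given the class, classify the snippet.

polish

polish: 0.65 × (1−0.85) × (1−0.25) = 0.073125
czech: 0.25 × (1−0.8) × (1−0.15) = 0.0425
slovak: 0.1 × (1−0.5) × (1−0.9) = 0.005
Highest score → polish.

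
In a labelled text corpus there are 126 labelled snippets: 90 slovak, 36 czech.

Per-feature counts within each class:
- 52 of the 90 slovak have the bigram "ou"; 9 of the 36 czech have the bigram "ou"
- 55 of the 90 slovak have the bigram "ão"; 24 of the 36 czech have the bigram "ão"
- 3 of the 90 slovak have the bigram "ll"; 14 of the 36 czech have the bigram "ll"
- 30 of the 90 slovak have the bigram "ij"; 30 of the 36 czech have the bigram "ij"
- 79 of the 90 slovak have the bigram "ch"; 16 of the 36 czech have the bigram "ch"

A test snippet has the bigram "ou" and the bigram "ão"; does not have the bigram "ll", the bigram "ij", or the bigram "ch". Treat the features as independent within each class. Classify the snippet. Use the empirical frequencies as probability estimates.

slovak: (90/126) × (52/90) × (55/90) × (87/90) × (60/90) × (11/90) ≈ 0.019865
czech: (36/126) × (9/36) × (24/36) × (22/36) × (6/36) × (20/36) ≈ 0.00269449
Highest score → slovak.

slovak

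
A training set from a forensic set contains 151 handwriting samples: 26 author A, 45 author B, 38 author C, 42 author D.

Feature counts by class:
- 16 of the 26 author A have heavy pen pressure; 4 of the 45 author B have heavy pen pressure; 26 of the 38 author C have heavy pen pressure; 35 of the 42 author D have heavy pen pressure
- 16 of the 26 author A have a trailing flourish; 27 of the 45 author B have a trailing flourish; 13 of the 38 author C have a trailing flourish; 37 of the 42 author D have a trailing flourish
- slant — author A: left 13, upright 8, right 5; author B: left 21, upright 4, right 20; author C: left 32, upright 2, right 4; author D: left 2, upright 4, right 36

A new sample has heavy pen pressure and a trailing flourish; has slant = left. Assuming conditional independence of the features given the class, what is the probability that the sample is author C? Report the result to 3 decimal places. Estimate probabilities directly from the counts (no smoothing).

author A: (26/151) × (16/26) × (16/26) × (13/26) ≈ 0.0326032
author B: (45/151) × (4/45) × (27/45) × (21/45) ≈ 0.00741722
author C: (38/151) × (26/38) × (13/38) × (32/38) ≈ 0.0496047
author D: (42/151) × (35/42) × (37/42) × (2/42) ≈ 0.00972354
P(author C | x) = 0.0496047 / 0.09934866 ≈ 0.499

0.499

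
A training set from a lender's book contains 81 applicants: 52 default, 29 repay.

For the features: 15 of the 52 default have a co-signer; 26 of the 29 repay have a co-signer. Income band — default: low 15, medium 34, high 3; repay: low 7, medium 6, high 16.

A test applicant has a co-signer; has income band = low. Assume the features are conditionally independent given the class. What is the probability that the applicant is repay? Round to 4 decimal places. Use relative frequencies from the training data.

0.5919

default: (52/81) × (15/52) × (15/52) ≈ 0.0534188
repay: (29/81) × (26/29) × (7/29) ≈ 0.0774798
P(repay | x) = 0.0774798 / 0.1308986 ≈ 0.5919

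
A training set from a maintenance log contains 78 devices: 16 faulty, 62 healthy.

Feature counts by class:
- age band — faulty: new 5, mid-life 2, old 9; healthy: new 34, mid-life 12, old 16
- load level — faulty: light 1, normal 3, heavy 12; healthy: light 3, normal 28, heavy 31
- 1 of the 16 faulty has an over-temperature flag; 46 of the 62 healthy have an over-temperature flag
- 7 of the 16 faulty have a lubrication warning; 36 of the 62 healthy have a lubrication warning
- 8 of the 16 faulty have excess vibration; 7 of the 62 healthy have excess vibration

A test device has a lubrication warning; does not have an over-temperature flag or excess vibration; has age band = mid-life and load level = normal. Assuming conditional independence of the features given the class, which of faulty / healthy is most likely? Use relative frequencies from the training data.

healthy

faulty: (16/78) × (2/16) × (3/16) × (15/16) × (7/16) × (8/16) ≈ 0.000985953
healthy: (62/78) × (12/62) × (28/62) × (16/62) × (36/62) × (55/62) ≈ 0.00923556
Highest score → healthy.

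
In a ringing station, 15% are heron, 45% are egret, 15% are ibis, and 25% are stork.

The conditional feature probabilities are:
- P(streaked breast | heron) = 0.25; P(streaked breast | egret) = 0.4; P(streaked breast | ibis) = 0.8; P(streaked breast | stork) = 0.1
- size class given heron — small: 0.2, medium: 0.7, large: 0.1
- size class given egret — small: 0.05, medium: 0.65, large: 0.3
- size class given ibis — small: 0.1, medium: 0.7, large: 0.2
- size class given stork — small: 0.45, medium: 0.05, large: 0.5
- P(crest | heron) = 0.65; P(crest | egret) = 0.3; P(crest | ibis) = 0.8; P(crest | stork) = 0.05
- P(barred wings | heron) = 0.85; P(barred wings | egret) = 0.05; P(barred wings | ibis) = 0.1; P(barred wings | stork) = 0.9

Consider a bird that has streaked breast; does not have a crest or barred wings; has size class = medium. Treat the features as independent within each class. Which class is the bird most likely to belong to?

egret

heron: 0.15 × 0.25 × 0.7 × (1−0.65) × (1−0.85) = 0.001378125
egret: 0.45 × 0.4 × 0.65 × (1−0.3) × (1−0.05) = 0.077805
ibis: 0.15 × 0.8 × 0.7 × (1−0.8) × (1−0.1) = 0.01512
stork: 0.25 × 0.1 × 0.05 × (1−0.05) × (1−0.9) = 0.00011875
Highest score → egret.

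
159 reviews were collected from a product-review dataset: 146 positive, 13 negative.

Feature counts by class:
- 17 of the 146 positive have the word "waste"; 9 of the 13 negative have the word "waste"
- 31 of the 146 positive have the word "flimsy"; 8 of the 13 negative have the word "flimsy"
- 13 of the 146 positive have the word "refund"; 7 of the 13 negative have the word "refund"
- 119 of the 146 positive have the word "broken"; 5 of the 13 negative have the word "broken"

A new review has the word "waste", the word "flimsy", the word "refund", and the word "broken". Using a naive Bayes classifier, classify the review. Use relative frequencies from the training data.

positive: (146/159) × (17/146) × (31/146) × (13/146) × (119/146) ≈ 0.00164758
negative: (13/159) × (9/13) × (8/13) × (7/13) × (5/13) ≈ 0.00721395
Highest score → negative.

negative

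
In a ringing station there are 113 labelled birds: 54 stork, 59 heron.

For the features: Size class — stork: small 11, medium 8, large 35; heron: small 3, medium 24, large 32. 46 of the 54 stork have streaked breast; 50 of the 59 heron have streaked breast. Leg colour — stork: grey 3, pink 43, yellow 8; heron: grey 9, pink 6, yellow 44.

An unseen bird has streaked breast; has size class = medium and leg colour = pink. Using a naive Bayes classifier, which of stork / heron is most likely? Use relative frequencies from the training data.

stork

stork: (54/113) × (8/54) × (46/54) × (43/54) ≈ 0.0480231
heron: (59/113) × (24/59) × (50/59) × (6/59) ≈ 0.0183042
Highest score → stork.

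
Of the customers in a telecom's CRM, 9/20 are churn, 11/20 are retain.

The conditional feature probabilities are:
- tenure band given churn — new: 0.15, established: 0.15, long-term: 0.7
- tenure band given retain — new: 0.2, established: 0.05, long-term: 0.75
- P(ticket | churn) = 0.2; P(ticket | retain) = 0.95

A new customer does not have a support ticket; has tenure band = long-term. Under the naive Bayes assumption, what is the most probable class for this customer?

churn

churn: 0.45 × 0.7 × (1−0.2) = 0.252
retain: 0.55 × 0.75 × (1−0.95) = 0.020625
Highest score → churn.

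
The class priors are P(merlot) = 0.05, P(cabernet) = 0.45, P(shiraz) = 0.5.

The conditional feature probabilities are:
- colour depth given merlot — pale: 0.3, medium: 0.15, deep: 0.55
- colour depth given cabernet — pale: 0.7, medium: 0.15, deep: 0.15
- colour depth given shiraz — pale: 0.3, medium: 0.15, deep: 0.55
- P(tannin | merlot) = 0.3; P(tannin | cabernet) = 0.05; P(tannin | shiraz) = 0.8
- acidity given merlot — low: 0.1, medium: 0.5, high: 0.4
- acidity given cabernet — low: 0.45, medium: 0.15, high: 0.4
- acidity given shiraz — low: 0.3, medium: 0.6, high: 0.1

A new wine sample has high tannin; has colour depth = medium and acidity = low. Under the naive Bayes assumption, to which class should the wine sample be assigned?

shiraz

merlot: 0.05 × 0.15 × 0.3 × 0.1 = 0.000225
cabernet: 0.45 × 0.15 × 0.05 × 0.45 = 0.00151875
shiraz: 0.5 × 0.15 × 0.8 × 0.3 = 0.018
Highest score → shiraz.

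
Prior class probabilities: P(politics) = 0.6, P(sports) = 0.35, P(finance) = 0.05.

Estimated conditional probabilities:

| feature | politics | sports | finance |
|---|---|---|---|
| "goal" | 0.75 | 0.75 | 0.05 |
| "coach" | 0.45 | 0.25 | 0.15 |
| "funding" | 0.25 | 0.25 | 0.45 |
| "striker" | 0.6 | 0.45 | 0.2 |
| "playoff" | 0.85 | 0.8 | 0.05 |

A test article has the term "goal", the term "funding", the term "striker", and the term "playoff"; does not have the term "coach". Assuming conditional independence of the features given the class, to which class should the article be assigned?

politics: 0.6 × 0.75 × (1−0.45) × 0.25 × 0.6 × 0.85 = 0.03155625
sports: 0.35 × 0.75 × (1−0.25) × 0.25 × 0.45 × 0.8 = 0.01771875
finance: 0.05 × 0.05 × (1−0.15) × 0.45 × 0.2 × 0.05 = 0.0000095625
Highest score → politics.

politics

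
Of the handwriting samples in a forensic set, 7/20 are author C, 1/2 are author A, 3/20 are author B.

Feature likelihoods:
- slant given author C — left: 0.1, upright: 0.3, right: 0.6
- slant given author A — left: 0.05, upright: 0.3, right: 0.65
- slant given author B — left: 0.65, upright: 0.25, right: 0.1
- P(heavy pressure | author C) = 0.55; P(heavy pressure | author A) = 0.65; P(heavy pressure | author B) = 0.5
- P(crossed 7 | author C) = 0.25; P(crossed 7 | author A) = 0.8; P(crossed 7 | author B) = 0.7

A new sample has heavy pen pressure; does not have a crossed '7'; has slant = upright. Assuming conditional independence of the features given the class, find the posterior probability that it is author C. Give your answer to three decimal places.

author C: 0.35 × 0.3 × 0.55 × (1−0.25) = 0.0433125
author A: 0.5 × 0.3 × 0.65 × (1−0.8) = 0.0195
author B: 0.15 × 0.25 × 0.5 × (1−0.7) = 0.005625
P(author C | x) = 0.0433125 / 0.0684375 ≈ 0.633

0.633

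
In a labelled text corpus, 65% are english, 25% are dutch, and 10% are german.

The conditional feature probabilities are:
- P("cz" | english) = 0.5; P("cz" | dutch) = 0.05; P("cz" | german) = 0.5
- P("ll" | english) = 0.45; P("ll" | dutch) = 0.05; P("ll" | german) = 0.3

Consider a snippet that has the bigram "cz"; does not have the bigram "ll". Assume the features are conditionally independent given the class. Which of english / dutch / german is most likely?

english: 0.65 × 0.5 × (1−0.45) = 0.17875
dutch: 0.25 × 0.05 × (1−0.05) = 0.011875
german: 0.1 × 0.5 × (1−0.3) = 0.035
Highest score → english.

english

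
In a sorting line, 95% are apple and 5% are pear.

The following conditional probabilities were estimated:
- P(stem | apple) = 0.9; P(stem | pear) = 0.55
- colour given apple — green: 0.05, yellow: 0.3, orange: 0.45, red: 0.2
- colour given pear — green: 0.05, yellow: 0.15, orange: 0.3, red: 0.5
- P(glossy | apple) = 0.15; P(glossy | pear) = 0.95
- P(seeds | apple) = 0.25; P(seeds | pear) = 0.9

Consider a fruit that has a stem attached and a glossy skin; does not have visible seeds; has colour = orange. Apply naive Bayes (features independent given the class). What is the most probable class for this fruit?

apple

apple: 0.95 × 0.9 × 0.45 × 0.15 × (1−0.25) = 0.043284375
pear: 0.05 × 0.55 × 0.3 × 0.95 × (1−0.9) = 0.00078375
Highest score → apple.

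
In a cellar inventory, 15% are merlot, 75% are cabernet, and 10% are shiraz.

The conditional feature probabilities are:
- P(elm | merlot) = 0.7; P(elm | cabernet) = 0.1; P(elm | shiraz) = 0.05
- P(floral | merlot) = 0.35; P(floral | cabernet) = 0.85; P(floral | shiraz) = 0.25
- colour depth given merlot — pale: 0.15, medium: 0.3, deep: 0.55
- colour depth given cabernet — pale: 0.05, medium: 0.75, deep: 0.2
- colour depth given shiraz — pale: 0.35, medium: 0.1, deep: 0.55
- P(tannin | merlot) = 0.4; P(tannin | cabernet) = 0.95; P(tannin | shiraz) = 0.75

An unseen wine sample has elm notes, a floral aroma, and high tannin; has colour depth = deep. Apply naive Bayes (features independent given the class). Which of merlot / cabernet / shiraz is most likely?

merlot: 0.15 × 0.7 × 0.35 × 0.55 × 0.4 = 0.008085
cabernet: 0.75 × 0.1 × 0.85 × 0.2 × 0.95 = 0.0121125
shiraz: 0.1 × 0.05 × 0.25 × 0.55 × 0.75 = 0.000515625
Highest score → cabernet.

cabernet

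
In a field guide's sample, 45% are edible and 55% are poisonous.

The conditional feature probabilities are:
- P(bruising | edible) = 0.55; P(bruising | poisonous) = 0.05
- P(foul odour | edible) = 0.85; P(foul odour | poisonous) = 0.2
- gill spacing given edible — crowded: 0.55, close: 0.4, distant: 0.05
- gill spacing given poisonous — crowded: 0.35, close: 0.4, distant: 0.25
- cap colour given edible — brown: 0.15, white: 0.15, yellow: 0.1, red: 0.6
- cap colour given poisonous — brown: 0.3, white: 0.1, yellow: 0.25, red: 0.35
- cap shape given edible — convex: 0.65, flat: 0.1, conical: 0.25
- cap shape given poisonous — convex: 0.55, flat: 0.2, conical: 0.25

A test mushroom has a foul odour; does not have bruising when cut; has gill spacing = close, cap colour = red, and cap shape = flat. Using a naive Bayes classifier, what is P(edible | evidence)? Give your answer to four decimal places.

edible: 0.45 × (1−0.55) × 0.85 × 0.4 × 0.6 × 0.1 = 0.004131
poisonous: 0.55 × (1−0.05) × 0.2 × 0.4 × 0.35 × 0.2 = 0.002926
P(edible | x) = 0.004131 / 0.007057 ≈ 0.5854

0.5854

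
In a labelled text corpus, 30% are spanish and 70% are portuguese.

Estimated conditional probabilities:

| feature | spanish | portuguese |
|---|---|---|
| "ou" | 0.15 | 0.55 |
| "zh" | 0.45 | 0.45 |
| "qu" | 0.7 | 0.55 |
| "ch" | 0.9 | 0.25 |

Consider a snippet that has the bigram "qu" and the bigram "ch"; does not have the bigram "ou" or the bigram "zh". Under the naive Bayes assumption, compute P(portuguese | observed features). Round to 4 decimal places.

spanish: 0.3 × (1−0.15) × (1−0.45) × 0.7 × 0.9 = 0.0883575
portuguese: 0.7 × (1−0.55) × (1−0.45) × 0.55 × 0.25 = 0.023821875
P(portuguese | x) = 0.023821875 / 0.112179375 ≈ 0.2124

0.2124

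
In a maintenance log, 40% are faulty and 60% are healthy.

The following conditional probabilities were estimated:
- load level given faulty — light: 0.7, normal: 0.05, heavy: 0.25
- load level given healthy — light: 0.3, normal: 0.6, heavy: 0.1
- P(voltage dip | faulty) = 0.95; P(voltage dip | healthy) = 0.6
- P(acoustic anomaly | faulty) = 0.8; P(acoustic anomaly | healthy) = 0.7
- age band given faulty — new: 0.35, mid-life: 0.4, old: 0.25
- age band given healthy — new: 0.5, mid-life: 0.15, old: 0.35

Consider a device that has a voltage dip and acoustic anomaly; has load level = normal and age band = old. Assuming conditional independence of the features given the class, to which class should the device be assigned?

faulty: 0.4 × 0.05 × 0.95 × 0.8 × 0.25 = 0.0038
healthy: 0.6 × 0.6 × 0.6 × 0.7 × 0.35 = 0.05292
Highest score → healthy.

healthy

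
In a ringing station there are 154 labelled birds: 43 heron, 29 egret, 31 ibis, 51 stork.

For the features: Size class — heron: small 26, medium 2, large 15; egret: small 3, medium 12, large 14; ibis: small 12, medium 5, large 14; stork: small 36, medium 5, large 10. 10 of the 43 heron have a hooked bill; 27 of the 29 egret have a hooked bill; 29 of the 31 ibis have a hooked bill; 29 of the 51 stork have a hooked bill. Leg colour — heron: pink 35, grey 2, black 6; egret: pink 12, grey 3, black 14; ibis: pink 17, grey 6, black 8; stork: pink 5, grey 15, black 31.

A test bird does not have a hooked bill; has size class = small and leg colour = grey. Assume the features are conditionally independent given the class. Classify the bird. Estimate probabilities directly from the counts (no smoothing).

heron: (43/154) × (26/43) × (33/43) × (2/43) ≈ 0.00602642
egret: (29/154) × (3/29) × (2/29) × (3/29) ≈ 0.000138981
ibis: (31/154) × (12/31) × (2/31) × (6/31) ≈ 0.000973012
stork: (51/154) × (36/51) × (22/51) × (15/51) ≈ 0.0296589
Highest score → stork.

stork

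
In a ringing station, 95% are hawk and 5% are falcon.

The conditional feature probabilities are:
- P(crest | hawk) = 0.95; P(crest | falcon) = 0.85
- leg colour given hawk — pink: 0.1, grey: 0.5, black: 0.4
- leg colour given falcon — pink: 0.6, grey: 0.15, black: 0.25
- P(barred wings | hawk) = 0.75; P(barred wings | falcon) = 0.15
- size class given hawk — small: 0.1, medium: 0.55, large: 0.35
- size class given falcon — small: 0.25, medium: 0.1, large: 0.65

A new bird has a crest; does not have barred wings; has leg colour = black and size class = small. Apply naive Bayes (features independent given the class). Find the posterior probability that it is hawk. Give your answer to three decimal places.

hawk: 0.95 × 0.95 × 0.4 × (1−0.75) × 0.1 = 0.009025
falcon: 0.05 × 0.85 × 0.25 × (1−0.15) × 0.25 = 0.0022578125
P(hawk | x) = 0.009025 / 0.0112828125 ≈ 0.800

0.800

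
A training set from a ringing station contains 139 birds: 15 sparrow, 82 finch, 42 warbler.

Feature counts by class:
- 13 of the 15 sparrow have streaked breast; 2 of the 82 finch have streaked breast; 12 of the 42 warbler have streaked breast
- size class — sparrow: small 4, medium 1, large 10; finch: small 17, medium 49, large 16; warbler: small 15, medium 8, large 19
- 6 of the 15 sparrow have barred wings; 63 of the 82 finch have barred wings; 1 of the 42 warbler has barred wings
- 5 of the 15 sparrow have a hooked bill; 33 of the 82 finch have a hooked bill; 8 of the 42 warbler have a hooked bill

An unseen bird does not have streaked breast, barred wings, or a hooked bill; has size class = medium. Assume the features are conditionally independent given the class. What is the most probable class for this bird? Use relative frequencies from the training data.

sparrow: (15/139) × (2/15) × (1/15) × (9/15) × (10/15) ≈ 0.000383693
finch: (82/139) × (80/82) × (49/82) × (19/82) × (49/82) ≈ 0.0476189
warbler: (42/139) × (30/42) × (8/42) × (41/42) × (34/42) ≈ 0.0324871
Highest score → finch.

finch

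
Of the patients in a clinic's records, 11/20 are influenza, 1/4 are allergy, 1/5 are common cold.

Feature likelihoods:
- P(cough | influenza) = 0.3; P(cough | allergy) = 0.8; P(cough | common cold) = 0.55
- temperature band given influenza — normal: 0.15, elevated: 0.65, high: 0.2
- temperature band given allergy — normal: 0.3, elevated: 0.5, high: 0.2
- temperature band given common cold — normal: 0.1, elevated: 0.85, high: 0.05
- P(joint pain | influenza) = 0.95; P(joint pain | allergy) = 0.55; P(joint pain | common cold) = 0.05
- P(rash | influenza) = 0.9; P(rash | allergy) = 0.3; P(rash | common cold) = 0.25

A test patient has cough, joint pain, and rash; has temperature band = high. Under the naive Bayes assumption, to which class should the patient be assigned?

influenza

influenza: 0.55 × 0.3 × 0.2 × 0.95 × 0.9 = 0.028215
allergy: 0.25 × 0.8 × 0.2 × 0.55 × 0.3 = 0.0066
common cold: 0.2 × 0.55 × 0.05 × 0.05 × 0.25 = 0.00006875
Highest score → influenza.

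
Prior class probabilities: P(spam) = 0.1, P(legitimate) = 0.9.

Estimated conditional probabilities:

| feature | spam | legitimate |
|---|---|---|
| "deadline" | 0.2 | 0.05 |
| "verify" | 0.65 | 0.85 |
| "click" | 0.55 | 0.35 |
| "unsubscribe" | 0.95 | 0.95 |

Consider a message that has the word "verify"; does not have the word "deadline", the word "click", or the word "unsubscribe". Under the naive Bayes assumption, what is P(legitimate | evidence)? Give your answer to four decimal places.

spam: 0.1 × (1−0.2) × 0.65 × (1−0.55) × (1−0.95) = 0.00117
legitimate: 0.9 × (1−0.05) × 0.85 × (1−0.35) × (1−0.95) = 0.023619375
P(legitimate | x) = 0.023619375 / 0.024789375 ≈ 0.9528

0.9528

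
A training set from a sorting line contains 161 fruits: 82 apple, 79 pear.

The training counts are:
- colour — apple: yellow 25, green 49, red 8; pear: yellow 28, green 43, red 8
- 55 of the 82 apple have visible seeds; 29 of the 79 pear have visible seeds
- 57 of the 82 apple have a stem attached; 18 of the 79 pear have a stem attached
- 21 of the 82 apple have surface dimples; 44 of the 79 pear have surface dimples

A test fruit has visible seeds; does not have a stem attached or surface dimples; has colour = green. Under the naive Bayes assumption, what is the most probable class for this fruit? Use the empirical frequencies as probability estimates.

apple: (82/161) × (49/82) × (55/82) × (25/82) × (61/82) ≈ 0.0462979
pear: (79/161) × (43/79) × (29/79) × (61/79) × (35/79) ≈ 0.0335395
Highest score → apple.

apple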